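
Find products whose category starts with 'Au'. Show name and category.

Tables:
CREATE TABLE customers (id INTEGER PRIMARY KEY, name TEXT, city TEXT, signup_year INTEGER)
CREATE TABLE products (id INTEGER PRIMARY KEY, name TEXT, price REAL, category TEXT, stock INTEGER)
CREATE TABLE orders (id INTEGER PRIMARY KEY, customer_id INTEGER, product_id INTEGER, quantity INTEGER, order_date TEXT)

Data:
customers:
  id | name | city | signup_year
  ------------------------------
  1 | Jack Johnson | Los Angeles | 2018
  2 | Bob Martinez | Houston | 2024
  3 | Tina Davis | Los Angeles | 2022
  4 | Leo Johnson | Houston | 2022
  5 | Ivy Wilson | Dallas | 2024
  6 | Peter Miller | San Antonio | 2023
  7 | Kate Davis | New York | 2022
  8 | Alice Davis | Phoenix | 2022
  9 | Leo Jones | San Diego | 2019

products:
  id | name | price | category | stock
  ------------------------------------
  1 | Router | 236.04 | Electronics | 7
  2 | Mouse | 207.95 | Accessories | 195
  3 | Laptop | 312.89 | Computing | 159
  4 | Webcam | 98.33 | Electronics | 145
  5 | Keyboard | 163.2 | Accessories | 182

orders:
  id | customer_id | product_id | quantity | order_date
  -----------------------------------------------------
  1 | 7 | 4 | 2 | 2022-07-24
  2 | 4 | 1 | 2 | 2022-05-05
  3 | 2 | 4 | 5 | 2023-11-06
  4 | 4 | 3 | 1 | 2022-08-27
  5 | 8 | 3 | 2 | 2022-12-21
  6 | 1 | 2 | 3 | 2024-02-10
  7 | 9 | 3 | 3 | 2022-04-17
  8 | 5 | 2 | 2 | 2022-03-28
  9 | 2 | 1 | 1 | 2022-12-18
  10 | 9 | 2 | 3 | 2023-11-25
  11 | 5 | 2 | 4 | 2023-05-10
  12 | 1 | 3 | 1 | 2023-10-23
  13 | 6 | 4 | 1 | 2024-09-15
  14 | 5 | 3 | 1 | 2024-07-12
SELECT name, category FROM products WHERE category LIKE 'Au%'

Execution result:
(no rows)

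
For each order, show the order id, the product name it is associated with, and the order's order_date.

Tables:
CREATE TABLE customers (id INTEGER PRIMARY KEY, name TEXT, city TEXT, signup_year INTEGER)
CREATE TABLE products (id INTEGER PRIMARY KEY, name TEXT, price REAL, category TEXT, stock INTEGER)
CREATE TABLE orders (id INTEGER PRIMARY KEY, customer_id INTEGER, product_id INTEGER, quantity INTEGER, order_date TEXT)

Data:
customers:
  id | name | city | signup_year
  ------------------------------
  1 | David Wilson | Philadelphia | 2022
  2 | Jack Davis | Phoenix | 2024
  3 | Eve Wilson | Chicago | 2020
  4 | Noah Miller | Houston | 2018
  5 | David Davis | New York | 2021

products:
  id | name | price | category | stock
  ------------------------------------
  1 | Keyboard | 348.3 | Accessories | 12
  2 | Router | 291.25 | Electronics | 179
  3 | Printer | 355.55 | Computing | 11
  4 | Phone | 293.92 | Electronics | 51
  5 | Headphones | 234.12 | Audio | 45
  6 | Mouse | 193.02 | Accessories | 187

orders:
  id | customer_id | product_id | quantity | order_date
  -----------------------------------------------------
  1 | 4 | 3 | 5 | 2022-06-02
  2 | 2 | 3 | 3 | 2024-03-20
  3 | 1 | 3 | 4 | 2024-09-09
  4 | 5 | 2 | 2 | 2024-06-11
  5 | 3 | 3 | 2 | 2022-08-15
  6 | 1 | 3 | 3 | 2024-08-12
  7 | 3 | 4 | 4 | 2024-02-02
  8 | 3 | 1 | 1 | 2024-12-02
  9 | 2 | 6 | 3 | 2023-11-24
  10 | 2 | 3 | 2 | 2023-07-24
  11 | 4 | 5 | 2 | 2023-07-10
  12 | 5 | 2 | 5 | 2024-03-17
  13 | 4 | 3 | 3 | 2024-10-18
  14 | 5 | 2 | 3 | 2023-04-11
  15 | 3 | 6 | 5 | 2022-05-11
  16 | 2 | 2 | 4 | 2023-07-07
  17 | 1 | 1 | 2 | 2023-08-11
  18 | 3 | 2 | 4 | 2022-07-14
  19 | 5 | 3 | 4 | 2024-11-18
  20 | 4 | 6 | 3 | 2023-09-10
SELECT c.id, p.name AS product, c.order_date FROM orders c JOIN products p ON c.product_id = p.id

Execution result:
id | product | order_date
1 | Printer | 2022-06-02
2 | Printer | 2024-03-20
3 | Printer | 2024-09-09
4 | Router | 2024-06-11
5 | Printer | 2022-08-15
6 | Printer | 2024-08-12
7 | Phone | 2024-02-02
8 | Keyboard | 2024-12-02
9 | Mouse | 2023-11-24
10 | Printer | 2023-07-24
11 | Headphones | 2023-07-10
12 | Router | 2024-03-17
13 | Printer | 2024-10-18
14 | Router | 2023-04-11
15 | Mouse | 2022-05-11
16 | Router | 2023-07-07
17 | Keyboard | 2023-08-11
18 | Router | 2022-07-14
19 | Printer | 2024-11-18
20 | Mouse | 2023-09-10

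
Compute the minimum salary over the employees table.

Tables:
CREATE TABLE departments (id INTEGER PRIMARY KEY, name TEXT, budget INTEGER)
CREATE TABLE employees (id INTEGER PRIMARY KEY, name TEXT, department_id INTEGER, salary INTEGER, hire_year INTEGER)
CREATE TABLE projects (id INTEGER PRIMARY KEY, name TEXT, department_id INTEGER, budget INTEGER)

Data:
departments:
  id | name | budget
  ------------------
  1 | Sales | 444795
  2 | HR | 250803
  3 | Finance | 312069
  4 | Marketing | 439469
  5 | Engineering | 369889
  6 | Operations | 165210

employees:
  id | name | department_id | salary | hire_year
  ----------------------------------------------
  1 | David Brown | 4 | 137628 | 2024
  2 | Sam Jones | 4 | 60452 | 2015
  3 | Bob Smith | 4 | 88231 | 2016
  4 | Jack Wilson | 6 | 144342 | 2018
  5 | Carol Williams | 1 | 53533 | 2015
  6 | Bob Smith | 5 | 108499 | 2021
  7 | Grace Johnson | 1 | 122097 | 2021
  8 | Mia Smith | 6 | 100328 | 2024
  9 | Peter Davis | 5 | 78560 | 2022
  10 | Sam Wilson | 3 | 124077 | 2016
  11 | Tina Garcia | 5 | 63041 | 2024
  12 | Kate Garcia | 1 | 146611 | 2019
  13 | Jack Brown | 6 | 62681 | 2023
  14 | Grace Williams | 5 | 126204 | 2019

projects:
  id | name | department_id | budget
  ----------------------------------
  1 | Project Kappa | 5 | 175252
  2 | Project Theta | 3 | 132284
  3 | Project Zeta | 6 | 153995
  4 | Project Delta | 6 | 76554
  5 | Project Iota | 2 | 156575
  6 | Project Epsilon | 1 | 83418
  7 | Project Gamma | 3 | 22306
SELECT MIN(salary) FROM employees

Execution result:
53533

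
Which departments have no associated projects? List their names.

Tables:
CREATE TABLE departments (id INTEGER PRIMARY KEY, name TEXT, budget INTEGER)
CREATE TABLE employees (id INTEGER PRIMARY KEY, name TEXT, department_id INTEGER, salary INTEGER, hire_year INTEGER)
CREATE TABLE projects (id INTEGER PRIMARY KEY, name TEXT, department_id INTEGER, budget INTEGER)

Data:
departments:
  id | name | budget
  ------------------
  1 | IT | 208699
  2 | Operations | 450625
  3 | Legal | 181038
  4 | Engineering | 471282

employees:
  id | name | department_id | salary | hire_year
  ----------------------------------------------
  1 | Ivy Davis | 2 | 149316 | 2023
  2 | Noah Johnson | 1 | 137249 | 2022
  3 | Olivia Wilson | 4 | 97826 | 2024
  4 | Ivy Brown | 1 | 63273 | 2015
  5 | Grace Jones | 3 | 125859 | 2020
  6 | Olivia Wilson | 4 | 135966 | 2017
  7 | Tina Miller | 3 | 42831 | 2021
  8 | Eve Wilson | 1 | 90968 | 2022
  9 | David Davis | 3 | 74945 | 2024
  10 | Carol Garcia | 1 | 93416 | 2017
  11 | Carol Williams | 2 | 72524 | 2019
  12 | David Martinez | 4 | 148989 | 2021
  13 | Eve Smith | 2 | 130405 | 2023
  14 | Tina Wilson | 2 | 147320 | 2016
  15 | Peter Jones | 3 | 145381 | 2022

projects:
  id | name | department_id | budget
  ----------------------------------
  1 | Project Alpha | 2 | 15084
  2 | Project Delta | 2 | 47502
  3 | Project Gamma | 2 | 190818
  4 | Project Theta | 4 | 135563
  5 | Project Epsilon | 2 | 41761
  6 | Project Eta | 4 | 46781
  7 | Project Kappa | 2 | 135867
SELECT p.name FROM departments p LEFT JOIN projects c ON c.department_id = p.id WHERE c.id IS NULL

Execution result:
name
IT
Legal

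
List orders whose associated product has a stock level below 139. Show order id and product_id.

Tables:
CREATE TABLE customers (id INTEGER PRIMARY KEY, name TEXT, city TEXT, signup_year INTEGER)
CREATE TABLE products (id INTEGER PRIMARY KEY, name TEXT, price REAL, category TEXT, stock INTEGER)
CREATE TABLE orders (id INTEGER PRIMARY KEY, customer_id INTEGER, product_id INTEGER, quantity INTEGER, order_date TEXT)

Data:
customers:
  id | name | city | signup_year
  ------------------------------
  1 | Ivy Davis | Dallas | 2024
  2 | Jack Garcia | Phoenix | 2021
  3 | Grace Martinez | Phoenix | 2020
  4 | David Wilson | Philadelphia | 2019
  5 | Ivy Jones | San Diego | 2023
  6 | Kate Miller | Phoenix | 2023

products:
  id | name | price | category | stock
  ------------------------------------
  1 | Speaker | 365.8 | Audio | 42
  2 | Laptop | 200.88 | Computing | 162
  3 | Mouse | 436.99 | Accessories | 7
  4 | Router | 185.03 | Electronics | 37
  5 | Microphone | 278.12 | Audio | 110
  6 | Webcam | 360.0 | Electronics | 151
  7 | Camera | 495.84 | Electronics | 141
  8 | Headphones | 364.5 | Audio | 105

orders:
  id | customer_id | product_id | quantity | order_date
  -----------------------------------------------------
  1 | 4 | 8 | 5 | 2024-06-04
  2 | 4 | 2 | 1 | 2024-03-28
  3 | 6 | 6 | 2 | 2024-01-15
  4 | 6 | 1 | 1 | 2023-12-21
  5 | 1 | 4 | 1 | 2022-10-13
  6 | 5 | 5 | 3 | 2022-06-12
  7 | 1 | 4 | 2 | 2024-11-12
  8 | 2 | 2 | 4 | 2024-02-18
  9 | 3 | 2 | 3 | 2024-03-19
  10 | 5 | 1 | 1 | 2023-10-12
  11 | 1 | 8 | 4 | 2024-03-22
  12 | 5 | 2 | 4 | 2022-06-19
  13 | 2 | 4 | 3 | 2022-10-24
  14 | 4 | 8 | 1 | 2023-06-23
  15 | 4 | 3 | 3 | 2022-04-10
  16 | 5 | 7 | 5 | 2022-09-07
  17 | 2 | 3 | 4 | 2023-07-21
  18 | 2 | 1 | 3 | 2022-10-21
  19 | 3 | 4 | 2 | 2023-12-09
SELECT id, product_id FROM orders WHERE product_id IN (SELECT id FROM products WHERE stock < 139)

Execution result:
id | product_id
1 | 8
4 | 1
5 | 4
6 | 5
7 | 4
10 | 1
11 | 8
13 | 4
14 | 8
15 | 3
17 | 3
18 | 1
19 | 4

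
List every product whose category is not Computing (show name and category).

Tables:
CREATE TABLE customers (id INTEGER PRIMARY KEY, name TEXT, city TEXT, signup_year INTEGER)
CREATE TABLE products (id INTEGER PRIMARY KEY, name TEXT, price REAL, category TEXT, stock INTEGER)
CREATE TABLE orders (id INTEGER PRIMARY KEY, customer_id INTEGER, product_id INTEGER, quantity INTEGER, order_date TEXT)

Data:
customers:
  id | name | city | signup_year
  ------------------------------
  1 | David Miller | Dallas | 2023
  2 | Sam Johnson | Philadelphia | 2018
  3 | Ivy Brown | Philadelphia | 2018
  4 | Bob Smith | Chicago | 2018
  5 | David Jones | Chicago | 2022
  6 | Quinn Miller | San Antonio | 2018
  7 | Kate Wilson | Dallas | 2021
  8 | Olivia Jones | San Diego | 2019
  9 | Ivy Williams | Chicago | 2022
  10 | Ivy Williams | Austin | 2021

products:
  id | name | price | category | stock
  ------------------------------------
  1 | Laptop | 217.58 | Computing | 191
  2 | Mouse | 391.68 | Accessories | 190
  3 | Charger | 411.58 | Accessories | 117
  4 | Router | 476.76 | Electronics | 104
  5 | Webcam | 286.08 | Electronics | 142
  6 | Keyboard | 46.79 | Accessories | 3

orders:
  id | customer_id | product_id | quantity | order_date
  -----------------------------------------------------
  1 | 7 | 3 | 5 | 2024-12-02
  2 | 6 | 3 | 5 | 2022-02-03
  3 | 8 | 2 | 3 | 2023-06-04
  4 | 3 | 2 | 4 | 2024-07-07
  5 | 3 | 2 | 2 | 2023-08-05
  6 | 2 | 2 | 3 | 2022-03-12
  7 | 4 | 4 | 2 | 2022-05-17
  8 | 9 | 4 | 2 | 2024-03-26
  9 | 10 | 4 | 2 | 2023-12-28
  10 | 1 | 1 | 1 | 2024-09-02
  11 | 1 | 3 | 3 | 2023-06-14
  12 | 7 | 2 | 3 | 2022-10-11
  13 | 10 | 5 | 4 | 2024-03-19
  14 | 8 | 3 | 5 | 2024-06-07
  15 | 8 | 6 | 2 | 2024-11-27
SELECT name, category FROM products WHERE category <> 'Computing'

Execution result:
name | category
Mouse | Accessories
Charger | Accessories
Router | Electronics
Webcam | Electronics
Keyboard | Accessories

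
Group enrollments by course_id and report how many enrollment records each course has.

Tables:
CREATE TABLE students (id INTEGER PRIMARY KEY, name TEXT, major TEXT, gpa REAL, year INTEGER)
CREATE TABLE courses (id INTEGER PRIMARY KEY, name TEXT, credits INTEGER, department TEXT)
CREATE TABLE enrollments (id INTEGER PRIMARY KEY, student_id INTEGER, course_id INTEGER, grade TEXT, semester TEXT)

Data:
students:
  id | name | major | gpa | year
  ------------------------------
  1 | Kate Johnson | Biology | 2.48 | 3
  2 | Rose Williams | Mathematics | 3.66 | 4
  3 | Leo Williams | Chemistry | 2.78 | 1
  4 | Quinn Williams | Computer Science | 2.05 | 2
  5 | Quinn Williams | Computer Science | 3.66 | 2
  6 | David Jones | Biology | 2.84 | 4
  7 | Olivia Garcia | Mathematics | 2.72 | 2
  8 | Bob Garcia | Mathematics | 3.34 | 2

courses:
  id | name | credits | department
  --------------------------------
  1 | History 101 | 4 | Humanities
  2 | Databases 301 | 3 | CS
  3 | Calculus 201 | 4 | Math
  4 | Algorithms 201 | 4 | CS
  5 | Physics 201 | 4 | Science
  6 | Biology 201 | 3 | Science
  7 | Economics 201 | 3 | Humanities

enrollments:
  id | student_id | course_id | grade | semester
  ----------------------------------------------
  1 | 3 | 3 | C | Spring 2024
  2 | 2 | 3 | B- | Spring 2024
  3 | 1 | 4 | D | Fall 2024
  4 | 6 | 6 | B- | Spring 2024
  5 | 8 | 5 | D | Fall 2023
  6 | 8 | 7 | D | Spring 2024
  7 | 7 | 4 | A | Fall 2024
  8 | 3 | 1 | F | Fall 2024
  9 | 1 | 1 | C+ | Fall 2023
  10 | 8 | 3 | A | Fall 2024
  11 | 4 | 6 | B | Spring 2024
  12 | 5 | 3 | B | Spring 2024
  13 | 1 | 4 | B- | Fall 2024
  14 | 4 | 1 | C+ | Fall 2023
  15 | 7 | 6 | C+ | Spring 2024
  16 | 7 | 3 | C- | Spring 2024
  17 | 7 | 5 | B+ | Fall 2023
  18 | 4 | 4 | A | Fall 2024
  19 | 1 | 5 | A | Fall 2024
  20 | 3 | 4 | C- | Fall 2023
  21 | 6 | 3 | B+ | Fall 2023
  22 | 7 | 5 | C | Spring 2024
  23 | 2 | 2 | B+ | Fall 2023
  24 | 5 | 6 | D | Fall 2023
SELECT course_id, COUNT(*) AS enrollment_count FROM enrollments GROUP BY course_id

Execution result:
course_id | enrollment_count
1 | 3
2 | 1
3 | 6
4 | 5
5 | 4
6 | 4
7 | 1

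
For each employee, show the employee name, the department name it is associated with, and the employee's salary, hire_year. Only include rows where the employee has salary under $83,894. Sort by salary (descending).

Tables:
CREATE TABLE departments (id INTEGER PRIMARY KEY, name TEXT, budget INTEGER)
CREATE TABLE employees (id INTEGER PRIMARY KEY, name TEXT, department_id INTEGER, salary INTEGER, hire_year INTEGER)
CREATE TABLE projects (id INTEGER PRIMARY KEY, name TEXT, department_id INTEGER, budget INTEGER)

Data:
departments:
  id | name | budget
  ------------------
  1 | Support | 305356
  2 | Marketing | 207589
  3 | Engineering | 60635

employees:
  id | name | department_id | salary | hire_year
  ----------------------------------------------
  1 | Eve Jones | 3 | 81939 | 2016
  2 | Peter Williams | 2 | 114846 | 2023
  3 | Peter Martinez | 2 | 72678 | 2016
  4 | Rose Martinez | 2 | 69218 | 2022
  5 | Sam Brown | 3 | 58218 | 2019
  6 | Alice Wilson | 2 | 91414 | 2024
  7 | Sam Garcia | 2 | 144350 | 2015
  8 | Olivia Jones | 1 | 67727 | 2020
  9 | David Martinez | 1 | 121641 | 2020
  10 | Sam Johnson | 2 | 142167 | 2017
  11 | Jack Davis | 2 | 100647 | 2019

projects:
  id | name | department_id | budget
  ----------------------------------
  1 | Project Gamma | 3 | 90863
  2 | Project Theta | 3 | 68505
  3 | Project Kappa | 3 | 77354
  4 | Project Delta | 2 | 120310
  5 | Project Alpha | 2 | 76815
SELECT c.name, p.name AS department, c.salary, c.hire_year FROM employees c JOIN departments p ON c.department_id = p.id WHERE c.salary < 83894 ORDER BY c.salary DESC

Execution result:
name | department | salary | hire_year
Eve Jones | Engineering | 81939 | 2016
Peter Martinez | Marketing | 72678 | 2016
Rose Martinez | Marketing | 69218 | 2022
Olivia Jones | Support | 67727 | 2020
Sam Brown | Engineering | 58218 | 2019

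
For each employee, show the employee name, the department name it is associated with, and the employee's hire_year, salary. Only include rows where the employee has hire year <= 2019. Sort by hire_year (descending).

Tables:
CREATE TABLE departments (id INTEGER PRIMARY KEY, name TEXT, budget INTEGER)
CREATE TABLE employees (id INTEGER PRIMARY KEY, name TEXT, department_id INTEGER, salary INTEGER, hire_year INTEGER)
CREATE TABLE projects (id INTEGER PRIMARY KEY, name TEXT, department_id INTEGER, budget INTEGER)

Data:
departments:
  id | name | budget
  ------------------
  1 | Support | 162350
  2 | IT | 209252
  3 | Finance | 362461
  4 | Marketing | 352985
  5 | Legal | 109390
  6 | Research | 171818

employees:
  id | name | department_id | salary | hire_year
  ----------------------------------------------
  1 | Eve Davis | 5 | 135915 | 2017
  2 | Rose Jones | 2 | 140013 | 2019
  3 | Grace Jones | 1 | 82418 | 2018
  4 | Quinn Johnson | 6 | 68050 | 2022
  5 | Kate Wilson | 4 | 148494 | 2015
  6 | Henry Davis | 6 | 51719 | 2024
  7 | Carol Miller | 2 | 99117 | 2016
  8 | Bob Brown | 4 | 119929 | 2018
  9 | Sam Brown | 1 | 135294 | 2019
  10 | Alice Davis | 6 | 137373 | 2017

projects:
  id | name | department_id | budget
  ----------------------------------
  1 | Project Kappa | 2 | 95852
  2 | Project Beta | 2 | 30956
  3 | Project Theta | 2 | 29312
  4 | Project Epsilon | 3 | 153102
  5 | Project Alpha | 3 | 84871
SELECT c.name, p.name AS department, c.hire_year, c.salary FROM employees c JOIN departments p ON c.department_id = p.id WHERE c.hire_year <= 2019 ORDER BY c.hire_year DESC

Execution result:
name | department | hire_year | salary
Rose Jones | IT | 2019 | 140013
Sam Brown | Support | 2019 | 135294
Grace Jones | Support | 2018 | 82418
Bob Brown | Marketing | 2018 | 119929
Eve Davis | Legal | 2017 | 135915
Alice Davis | Research | 2017 | 137373
Carol Miller | IT | 2016 | 99117
Kate Wilson | Marketing | 2015 | 148494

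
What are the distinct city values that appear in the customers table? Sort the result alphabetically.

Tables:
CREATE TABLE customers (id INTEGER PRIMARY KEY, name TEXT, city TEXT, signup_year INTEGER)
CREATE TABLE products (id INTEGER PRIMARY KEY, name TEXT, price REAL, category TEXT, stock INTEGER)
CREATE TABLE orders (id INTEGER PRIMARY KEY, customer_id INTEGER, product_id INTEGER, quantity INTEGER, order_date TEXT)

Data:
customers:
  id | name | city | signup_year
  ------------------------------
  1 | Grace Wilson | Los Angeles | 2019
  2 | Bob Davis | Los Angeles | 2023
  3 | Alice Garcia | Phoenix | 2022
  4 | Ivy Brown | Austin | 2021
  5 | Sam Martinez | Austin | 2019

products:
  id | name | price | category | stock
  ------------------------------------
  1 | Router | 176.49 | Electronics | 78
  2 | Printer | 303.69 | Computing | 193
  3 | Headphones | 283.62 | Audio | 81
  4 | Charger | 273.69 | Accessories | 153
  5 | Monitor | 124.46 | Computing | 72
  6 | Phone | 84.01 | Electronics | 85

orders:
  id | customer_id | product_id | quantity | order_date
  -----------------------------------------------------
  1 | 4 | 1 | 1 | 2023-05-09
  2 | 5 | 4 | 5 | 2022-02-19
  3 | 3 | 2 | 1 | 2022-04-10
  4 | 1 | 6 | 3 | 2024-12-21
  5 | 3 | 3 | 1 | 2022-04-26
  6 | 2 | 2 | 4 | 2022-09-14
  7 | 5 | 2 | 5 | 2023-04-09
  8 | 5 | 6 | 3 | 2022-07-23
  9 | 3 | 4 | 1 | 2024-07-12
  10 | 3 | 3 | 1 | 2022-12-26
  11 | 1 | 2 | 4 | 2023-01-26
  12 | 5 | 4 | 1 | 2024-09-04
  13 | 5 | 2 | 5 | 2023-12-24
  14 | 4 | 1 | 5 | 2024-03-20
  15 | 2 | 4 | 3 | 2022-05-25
SELECT DISTINCT city FROM customers ORDER BY city

Execution result:
city
Austin
Los Angeles
Phoenix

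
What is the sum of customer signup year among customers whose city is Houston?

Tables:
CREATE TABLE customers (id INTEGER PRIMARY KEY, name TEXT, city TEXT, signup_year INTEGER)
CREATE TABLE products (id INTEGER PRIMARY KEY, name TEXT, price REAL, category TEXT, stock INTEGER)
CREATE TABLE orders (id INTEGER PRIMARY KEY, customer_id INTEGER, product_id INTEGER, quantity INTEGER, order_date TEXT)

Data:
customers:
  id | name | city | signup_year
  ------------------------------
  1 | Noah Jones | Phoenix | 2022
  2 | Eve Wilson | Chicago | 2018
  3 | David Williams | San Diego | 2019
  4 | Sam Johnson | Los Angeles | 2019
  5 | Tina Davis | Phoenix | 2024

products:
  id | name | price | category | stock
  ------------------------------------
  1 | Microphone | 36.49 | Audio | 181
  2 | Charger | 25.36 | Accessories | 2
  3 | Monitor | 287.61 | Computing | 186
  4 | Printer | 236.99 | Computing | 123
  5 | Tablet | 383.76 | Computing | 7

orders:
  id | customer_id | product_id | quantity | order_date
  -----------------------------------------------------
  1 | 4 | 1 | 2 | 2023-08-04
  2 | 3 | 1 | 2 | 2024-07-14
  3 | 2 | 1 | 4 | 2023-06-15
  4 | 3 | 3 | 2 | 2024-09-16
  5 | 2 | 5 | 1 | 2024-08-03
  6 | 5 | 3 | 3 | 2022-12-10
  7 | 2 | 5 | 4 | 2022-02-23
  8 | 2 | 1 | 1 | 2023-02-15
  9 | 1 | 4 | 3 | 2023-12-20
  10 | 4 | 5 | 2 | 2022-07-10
SELECT SUM(signup_year) FROM customers WHERE city = 'Houston'

Execution result:
NULL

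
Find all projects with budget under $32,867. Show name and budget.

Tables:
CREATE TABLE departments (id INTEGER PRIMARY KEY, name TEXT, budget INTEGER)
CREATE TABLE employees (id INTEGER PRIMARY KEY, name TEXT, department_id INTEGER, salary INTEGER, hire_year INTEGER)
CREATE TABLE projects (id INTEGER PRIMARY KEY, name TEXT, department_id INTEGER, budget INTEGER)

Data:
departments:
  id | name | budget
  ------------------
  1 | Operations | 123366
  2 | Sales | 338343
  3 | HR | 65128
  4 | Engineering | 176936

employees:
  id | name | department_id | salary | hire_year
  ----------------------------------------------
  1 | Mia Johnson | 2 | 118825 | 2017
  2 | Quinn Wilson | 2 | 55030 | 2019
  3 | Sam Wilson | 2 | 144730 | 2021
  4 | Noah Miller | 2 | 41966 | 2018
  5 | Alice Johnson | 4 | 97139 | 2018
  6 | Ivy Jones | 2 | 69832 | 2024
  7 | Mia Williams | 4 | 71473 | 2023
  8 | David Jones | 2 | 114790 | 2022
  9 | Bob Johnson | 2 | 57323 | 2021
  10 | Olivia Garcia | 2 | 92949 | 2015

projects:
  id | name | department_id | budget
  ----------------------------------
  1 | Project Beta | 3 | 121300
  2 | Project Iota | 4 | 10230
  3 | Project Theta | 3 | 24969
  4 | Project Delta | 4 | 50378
SELECT name, budget FROM projects WHERE budget < 32867

Execution result:
name | budget
Project Iota | 10230
Project Theta | 24969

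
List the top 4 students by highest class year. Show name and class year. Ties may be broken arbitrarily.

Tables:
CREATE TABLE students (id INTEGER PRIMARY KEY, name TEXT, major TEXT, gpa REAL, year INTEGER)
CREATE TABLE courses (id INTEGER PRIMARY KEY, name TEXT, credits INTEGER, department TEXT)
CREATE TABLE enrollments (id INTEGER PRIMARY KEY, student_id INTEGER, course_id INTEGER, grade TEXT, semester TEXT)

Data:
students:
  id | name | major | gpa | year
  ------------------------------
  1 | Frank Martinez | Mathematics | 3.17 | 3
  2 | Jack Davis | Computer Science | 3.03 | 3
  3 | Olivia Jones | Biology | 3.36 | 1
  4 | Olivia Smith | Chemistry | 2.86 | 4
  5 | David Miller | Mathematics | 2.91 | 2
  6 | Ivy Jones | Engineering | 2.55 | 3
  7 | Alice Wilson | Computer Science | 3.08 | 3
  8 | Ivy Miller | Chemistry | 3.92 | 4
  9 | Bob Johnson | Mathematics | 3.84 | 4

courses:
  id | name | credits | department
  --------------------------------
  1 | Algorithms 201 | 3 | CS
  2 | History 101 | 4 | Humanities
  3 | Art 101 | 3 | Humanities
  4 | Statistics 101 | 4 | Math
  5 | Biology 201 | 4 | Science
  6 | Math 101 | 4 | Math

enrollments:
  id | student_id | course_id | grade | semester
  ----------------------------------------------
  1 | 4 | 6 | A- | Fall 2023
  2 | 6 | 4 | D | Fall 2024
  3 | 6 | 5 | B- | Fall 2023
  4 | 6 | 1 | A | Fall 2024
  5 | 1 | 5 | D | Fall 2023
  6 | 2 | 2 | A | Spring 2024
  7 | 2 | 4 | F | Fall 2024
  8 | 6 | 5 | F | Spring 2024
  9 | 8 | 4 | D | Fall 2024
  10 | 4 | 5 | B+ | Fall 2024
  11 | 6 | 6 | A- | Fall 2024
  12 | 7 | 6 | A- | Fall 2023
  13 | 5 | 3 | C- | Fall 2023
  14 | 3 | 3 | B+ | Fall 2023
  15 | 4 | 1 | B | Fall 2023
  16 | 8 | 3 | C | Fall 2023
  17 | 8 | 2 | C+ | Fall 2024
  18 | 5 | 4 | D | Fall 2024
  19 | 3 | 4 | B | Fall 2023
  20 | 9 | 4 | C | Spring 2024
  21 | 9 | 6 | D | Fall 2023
SELECT name, year FROM students ORDER BY year DESC LIMIT 4

Execution result:
name | year
Olivia Smith | 4
Ivy Miller | 4
Bob Johnson | 4
Frank Martinez | 3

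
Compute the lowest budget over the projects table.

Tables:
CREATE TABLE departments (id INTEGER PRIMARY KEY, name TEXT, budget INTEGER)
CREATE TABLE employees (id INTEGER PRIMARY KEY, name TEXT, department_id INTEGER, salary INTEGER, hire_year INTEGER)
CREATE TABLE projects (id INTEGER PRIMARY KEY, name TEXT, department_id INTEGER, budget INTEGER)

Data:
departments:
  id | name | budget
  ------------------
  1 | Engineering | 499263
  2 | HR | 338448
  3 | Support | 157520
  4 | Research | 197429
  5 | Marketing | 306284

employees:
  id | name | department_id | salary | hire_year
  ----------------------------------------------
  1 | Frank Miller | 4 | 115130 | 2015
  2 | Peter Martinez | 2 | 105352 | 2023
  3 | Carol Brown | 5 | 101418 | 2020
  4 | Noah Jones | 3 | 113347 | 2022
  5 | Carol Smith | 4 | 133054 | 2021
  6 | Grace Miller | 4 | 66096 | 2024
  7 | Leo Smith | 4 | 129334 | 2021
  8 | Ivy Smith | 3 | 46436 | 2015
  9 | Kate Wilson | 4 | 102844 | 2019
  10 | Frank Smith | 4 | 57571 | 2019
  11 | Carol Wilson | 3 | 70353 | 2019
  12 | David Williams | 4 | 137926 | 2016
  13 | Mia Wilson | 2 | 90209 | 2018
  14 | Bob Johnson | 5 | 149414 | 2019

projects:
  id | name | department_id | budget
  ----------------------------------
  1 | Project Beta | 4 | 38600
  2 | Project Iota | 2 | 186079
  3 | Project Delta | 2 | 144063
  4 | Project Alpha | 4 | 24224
SELECT MIN(budget) FROM projects

Execution result:
24224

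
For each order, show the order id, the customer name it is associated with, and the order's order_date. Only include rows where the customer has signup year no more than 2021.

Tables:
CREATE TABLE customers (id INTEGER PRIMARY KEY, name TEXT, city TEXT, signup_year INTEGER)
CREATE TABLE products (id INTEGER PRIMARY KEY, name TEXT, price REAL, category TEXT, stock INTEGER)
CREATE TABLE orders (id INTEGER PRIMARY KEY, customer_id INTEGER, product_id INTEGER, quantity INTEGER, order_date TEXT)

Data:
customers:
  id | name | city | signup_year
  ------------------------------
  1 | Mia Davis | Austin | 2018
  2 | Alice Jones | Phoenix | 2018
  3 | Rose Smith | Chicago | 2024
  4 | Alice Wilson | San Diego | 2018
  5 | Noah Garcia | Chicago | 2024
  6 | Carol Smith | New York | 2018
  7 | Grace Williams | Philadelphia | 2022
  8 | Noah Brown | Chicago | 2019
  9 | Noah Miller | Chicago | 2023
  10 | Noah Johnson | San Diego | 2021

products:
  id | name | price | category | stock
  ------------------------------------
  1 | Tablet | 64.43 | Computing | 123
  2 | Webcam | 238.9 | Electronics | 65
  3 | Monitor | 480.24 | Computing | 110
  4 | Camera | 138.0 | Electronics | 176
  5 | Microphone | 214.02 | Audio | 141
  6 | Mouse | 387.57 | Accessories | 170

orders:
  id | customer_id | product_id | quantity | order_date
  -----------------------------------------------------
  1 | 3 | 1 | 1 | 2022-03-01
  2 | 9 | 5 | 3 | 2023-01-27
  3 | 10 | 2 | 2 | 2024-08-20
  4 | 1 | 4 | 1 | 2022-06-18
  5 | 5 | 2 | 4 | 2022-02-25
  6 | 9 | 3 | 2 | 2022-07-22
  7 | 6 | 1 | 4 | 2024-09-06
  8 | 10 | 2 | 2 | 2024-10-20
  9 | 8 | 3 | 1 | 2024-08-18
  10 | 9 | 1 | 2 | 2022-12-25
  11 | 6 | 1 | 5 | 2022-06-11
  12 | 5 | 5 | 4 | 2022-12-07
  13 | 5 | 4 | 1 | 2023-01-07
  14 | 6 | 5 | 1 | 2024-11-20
SELECT c.id, p.name AS customer, c.order_date FROM orders c JOIN customers p ON c.customer_id = p.id WHERE p.signup_year <= 2021

Execution result:
id | customer | order_date
3 | Noah Johnson | 2024-08-20
4 | Mia Davis | 2022-06-18
7 | Carol Smith | 2024-09-06
8 | Noah Johnson | 2024-10-20
9 | Noah Brown | 2024-08-18
11 | Carol Smith | 2022-06-11
14 | Carol Smith | 2024-11-20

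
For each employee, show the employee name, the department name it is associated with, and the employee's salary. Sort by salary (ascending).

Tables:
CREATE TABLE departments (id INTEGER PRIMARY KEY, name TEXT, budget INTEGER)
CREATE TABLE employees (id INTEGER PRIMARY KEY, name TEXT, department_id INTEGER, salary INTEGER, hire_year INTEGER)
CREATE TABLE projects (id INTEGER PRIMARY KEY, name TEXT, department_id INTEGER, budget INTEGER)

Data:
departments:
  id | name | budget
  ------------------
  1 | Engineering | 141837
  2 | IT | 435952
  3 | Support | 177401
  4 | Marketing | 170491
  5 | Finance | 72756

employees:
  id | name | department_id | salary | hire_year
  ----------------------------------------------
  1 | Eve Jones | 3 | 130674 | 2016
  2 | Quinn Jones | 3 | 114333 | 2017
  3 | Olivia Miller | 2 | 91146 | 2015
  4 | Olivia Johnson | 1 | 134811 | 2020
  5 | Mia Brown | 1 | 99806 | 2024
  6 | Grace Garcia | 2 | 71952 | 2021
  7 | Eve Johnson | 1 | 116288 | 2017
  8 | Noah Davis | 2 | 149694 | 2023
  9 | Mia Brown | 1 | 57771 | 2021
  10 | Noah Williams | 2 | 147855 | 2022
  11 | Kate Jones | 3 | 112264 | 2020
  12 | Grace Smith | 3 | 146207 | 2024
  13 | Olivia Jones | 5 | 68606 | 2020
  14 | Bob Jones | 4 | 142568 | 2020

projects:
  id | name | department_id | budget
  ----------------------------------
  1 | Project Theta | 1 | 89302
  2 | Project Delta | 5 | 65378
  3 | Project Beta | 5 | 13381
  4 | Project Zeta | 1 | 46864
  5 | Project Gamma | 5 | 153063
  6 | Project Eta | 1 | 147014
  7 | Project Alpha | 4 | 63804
SELECT c.name, p.name AS department, c.salary FROM employees c JOIN departments p ON c.department_id = p.id ORDER BY c.salary ASC

Execution result:
name | department | salary
Mia Brown | Engineering | 57771
Olivia Jones | Finance | 68606
Grace Garcia | IT | 71952
Olivia Miller | IT | 91146
Mia Brown | Engineering | 99806
Kate Jones | Support | 112264
Quinn Jones | Support | 114333
Eve Johnson | Engineering | 116288
Eve Jones | Support | 130674
Olivia Johnson | Engineering | 134811
Bob Jones | Marketing | 142568
Grace Smith | Support | 146207
Noah Williams | IT | 147855
Noah Davis | IT | 149694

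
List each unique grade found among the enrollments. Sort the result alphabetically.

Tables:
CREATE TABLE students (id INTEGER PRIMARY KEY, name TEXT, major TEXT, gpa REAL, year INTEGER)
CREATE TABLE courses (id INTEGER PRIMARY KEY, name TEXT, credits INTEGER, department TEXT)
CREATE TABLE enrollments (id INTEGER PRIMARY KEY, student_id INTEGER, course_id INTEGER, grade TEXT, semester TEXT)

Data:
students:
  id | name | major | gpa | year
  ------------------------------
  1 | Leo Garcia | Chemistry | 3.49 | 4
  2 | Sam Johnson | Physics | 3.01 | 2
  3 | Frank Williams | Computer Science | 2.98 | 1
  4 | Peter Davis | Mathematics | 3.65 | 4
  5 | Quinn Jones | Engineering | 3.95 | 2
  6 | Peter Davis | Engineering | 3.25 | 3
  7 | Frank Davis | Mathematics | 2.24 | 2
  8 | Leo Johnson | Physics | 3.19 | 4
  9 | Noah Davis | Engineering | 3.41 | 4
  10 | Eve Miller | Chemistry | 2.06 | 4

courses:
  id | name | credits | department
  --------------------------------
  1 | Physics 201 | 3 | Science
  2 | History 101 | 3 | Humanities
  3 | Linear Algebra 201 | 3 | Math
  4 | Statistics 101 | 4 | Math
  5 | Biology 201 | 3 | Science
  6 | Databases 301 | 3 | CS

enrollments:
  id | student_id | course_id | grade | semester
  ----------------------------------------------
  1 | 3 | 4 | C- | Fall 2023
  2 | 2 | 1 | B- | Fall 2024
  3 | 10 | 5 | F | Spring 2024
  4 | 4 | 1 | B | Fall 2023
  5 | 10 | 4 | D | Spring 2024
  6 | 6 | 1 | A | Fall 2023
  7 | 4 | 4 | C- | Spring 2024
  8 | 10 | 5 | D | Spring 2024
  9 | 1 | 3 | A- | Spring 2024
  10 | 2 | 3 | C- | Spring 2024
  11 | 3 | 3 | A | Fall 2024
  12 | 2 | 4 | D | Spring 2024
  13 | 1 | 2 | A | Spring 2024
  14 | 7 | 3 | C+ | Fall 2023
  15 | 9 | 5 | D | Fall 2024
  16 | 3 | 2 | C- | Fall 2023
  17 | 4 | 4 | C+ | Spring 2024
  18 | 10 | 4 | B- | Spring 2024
SELECT DISTINCT grade FROM enrollments ORDER BY grade

Execution result:
grade
A
A-
B
B-
C+
C-
D
F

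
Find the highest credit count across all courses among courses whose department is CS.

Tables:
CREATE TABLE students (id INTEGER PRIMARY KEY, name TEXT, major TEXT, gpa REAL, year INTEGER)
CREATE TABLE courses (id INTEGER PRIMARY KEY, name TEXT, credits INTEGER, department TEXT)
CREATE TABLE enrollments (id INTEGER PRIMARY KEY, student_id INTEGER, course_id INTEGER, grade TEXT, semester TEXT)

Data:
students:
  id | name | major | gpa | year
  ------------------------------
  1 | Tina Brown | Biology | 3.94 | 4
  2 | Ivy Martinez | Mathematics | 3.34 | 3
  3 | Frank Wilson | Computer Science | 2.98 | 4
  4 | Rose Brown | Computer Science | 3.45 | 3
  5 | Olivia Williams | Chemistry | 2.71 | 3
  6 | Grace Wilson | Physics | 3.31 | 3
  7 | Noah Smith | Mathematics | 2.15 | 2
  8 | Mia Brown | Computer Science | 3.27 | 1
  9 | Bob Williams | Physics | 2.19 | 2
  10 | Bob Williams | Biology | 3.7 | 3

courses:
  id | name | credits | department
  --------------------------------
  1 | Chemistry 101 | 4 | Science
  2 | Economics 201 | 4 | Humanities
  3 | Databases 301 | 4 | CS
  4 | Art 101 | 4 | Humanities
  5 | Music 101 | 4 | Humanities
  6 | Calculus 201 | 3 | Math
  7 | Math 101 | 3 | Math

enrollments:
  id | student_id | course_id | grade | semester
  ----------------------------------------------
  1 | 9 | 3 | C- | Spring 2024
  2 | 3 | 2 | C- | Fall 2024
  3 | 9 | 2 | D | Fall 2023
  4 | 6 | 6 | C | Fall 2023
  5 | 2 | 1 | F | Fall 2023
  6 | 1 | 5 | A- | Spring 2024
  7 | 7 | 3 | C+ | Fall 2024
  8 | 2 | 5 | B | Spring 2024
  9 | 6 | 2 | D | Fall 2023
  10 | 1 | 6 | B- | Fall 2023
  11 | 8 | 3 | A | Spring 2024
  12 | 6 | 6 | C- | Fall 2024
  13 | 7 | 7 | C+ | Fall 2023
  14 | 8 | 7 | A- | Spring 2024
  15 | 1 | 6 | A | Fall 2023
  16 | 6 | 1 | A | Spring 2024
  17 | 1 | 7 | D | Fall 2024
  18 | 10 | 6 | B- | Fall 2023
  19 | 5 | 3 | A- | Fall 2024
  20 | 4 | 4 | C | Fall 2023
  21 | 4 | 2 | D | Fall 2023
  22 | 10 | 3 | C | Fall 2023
SELECT MAX(credits) FROM courses WHERE department = 'CS'

Execution result:
4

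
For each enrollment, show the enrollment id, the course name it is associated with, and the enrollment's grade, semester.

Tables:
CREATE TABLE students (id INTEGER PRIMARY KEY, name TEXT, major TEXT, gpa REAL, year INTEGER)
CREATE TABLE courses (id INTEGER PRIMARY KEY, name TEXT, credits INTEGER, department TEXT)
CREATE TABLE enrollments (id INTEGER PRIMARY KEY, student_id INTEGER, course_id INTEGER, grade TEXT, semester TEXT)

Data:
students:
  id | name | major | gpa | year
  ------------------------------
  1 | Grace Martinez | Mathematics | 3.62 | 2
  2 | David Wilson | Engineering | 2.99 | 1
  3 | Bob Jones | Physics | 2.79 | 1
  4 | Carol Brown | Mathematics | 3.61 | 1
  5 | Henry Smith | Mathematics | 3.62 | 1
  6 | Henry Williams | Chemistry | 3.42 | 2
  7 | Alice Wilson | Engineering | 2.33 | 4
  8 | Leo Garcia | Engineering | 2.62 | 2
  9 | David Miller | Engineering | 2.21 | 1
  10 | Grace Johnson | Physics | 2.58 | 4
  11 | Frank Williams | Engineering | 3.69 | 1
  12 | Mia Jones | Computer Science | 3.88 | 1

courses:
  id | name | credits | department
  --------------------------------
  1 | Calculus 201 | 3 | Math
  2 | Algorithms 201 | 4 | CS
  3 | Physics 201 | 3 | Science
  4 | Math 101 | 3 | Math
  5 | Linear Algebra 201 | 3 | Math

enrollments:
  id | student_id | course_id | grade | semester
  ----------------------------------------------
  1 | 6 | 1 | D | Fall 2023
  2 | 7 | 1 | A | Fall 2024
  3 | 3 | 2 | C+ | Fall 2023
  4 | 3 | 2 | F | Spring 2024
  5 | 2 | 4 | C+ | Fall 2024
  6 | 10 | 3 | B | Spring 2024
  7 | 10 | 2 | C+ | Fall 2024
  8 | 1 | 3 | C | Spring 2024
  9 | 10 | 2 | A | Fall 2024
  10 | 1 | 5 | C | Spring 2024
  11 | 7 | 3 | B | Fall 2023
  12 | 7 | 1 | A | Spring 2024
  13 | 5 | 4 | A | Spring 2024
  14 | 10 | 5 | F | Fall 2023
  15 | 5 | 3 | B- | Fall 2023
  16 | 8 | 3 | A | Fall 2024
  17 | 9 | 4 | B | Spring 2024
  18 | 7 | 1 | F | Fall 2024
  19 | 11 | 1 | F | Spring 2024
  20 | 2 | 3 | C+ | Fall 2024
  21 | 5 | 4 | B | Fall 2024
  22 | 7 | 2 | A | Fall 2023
SELECT c.id, p.name AS course, c.grade, c.semester FROM enrollments c JOIN courses p ON c.course_id = p.id

Execution result:
id | course | grade | semester
1 | Calculus 201 | D | Fall 2023
2 | Calculus 201 | A | Fall 2024
3 | Algorithms 201 | C+ | Fall 2023
4 | Algorithms 201 | F | Spring 2024
5 | Math 101 | C+ | Fall 2024
6 | Physics 201 | B | Spring 2024
7 | Algorithms 201 | C+ | Fall 2024
8 | Physics 201 | C | Spring 2024
9 | Algorithms 201 | A | Fall 2024
10 | Linear Algebra 201 | C | Spring 2024
11 | Physics 201 | B | Fall 2023
12 | Calculus 201 | A | Spring 2024
13 | Math 101 | A | Spring 2024
14 | Linear Algebra 201 | F | Fall 2023
15 | Physics 201 | B- | Fall 2023
16 | Physics 201 | A | Fall 2024
17 | Math 101 | B | Spring 2024
18 | Calculus 201 | F | Fall 2024
19 | Calculus 201 | F | Spring 2024
20 | Physics 201 | C+ | Fall 2024
21 | Math 101 | B | Fall 2024
22 | Algorithms 201 | A | Fall 2023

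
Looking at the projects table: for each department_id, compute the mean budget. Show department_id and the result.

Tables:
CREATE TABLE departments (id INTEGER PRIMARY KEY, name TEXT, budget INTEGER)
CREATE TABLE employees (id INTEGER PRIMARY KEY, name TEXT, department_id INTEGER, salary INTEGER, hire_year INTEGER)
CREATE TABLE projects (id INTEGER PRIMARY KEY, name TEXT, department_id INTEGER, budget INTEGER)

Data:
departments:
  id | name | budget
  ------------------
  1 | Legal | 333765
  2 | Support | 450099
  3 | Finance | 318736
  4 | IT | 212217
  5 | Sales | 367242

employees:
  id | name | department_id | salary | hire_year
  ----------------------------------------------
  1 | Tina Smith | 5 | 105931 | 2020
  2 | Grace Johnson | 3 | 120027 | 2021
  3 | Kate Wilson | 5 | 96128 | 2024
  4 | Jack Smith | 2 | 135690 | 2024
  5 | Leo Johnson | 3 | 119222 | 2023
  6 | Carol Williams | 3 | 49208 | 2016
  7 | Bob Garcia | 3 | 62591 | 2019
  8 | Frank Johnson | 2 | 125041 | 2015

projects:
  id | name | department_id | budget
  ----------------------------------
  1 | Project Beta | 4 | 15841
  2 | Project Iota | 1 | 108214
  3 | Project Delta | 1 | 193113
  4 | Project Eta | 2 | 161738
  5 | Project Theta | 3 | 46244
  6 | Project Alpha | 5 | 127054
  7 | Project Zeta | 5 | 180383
SELECT department_id, AVG(budget) AS avg_budget FROM projects GROUP BY department_id

Execution result:
department_id | avg_budget
1 | 150663.50
2 | 161738.00
3 | 46244.00
4 | 15841.00
5 | 153718.50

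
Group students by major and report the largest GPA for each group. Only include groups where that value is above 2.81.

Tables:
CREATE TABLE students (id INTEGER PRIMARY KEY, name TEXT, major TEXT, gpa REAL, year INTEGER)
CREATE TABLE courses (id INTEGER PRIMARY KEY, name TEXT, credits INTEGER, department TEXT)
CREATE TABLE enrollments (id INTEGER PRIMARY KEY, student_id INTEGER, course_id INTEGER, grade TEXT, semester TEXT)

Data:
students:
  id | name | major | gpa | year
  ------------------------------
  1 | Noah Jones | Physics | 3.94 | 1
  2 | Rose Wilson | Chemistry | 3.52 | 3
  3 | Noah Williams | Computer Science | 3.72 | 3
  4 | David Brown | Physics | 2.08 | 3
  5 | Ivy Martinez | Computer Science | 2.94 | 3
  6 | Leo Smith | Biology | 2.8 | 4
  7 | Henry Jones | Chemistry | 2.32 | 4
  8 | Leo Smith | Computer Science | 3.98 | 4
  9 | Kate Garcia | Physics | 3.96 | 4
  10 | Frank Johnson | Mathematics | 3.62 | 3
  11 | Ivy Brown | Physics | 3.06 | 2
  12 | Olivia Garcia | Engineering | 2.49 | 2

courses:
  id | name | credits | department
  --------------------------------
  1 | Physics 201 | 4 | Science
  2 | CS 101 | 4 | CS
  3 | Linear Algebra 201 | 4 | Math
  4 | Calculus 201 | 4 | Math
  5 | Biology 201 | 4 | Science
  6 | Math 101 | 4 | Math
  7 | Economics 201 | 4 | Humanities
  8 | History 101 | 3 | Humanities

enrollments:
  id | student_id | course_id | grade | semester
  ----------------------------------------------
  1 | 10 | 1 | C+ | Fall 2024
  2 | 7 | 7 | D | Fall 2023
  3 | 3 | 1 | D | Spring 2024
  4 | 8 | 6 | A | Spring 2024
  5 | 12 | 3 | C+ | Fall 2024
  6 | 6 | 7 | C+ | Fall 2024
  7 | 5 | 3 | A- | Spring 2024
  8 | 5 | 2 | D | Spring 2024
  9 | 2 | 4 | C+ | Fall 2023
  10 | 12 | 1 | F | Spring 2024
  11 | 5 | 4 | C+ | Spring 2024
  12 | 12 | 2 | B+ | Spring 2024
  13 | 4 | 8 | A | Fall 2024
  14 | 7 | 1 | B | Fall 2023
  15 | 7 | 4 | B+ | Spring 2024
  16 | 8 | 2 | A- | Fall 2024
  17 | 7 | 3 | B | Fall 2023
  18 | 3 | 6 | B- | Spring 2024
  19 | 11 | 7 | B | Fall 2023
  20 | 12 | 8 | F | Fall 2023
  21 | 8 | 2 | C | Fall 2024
SELECT major, MAX(gpa) AS max_gpa FROM students GROUP BY major HAVING MAX(gpa) > 2.81

Execution result:
major | max_gpa
Chemistry | 3.52
Computer Science | 3.98
Mathematics | 3.62
Physics | 3.96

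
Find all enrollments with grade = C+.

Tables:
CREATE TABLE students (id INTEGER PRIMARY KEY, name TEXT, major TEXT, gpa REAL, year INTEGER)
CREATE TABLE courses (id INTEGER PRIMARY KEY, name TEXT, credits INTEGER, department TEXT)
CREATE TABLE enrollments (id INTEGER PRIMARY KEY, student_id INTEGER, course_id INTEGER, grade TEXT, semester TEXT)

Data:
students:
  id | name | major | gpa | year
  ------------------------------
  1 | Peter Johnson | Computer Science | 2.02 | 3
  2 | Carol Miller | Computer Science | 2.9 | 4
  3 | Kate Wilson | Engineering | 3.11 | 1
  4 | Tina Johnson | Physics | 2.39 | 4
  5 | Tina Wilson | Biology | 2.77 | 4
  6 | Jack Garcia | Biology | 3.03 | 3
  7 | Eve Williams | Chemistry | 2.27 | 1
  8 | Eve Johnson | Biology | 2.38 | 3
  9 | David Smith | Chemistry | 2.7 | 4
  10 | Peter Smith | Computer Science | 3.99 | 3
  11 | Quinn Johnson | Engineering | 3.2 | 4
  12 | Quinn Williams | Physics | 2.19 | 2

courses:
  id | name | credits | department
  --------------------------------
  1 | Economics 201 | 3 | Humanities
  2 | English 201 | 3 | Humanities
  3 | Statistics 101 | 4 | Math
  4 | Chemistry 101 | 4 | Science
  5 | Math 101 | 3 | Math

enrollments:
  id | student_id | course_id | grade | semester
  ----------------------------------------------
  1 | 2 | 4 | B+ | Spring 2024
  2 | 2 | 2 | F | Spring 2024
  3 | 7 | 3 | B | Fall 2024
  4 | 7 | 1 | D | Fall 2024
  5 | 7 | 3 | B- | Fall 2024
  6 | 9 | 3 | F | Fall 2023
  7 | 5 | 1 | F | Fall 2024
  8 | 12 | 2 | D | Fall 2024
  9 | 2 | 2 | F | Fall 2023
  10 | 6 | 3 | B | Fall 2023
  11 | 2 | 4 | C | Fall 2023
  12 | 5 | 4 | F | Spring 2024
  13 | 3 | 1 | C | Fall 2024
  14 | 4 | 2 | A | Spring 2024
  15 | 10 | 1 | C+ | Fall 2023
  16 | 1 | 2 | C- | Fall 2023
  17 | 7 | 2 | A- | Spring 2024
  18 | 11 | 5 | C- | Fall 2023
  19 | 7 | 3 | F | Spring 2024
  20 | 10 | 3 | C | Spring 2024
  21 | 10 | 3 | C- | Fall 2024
SELECT id, grade FROM enrollments WHERE grade = 'C+'

Execution result:
id | grade
15 | C+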